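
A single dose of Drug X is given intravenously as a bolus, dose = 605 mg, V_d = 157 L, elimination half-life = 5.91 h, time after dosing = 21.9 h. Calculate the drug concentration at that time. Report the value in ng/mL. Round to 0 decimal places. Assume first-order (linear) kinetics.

C₀ = Dose / Vd = 605.0 / 157 = 3.854 mg/L
k = ln2 / t½ = 0.693147 / 5.91 = 0.1173 h⁻¹
C = C₀ · e^(−k·t) = 3.854 × e^(−0.1173 × 21.9)
  = 3.854 × 0.07662 = 0.2953 mg/L
Convert: 0.2953 mg/L × 1000 = 295.3 ng/mL

295 ng/mL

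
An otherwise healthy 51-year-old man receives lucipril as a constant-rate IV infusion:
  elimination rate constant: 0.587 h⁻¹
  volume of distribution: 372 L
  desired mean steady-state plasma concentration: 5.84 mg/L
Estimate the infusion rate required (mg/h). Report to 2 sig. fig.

CL = k × Vd = 0.5870 × 372 = 218.4 L/h
At steady state, infusion rate R₀ = Css × CL = 5.84 × 218.4 = 1275 mg/h

1300 mg/h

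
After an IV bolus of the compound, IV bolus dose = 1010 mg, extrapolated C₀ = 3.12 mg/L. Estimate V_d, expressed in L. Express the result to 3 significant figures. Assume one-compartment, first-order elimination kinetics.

Vd = Dose / C₀ = 1010 / 3.12 = 323.7 L

324 L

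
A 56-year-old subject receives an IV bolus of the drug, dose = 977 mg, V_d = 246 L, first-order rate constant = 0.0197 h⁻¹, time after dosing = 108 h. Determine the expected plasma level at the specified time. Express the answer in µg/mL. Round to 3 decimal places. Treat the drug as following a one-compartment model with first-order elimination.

0.473 µg/mL

C₀ = Dose / Vd = 977.0 / 246 = 3.972 mg/L
C = C₀ · e^(−k·t) = 3.972 × e^(−0.01970 × 108)
  = 3.972 × 0.1191 = 0.4731 mg/L
(0.4731 mg/L = 0.4731 µg/mL)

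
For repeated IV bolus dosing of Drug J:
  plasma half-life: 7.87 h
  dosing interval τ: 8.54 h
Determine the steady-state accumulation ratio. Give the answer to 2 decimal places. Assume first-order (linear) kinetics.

1.89

k = ln2 / t½ = 0.693147 / 7.87 = 0.08807 h⁻¹
e^(−kτ) = e^(−0.08807 × 8.54) = 0.4714
Accumulation ratio R = 1 / (1 − e^(−kτ)) = 1 / (1 − 0.4714) = 1.892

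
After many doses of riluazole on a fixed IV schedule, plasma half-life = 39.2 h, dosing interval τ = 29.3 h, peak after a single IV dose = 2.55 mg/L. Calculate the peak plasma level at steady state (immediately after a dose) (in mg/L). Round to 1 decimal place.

k = ln2 / t½ = 0.693147 / 39.2 = 0.01768 h⁻¹
e^(−kτ) = e^(−0.01768 × 29.3) = 0.5957
Accumulation ratio R = 1 / (1 − e^(−kτ)) = 1 / (1 − 0.5957) = 2.473
Steady-state peak = C₀ × R = 2.55 × 2.473 = 6.306 mg/L

6.3 mg/L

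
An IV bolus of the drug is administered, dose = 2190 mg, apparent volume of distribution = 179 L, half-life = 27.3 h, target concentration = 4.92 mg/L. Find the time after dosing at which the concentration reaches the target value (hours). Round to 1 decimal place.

C₀ = Dose / Vd = 2190 / 179 = 12.23 mg/L
k = ln2 / t½ = 0.693147 / 27.3 = 0.02539 h⁻¹
t = ln(C₀ / C) / k = ln(12.23 / 4.92) / 0.02539
  = ln(2.486) / 0.02539 = 0.9107 / 0.02539 = 35.87 h

35.9 h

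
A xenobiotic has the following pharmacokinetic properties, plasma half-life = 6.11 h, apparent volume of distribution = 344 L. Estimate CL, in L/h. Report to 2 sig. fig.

39 L/h

k = ln2 / t½ = 0.693147 / 6.11 = 0.1134 h⁻¹
CL = k × Vd = 0.1134 × 344 = 39.01 L/h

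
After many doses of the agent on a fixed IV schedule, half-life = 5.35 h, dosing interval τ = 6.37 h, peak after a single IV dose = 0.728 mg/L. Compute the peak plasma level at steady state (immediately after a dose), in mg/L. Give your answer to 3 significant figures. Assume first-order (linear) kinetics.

1.30 mg/L

k = ln2 / t½ = 0.693147 / 5.35 = 0.1296 h⁻¹
e^(−kτ) = e^(−0.1296 × 6.37) = 0.4380
Accumulation ratio R = 1 / (1 − e^(−kτ)) = 1 / (1 − 0.4380) = 1.779
Steady-state peak = C₀ × R = 0.728 × 1.779 = 1.295 mg/L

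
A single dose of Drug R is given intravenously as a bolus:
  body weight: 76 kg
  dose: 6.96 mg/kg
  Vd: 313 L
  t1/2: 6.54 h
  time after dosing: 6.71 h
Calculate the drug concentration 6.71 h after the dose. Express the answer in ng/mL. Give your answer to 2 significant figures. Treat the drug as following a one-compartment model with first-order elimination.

830 ng/mL

Total dose = 6.96 × 76 = 529.0 mg
C₀ = Dose / Vd = 529.0 / 313 = 1.690 mg/L
k = ln2 / t½ = 0.693147 / 6.54 = 0.1060 h⁻¹
C = C₀ · e^(−k·t) = 1.690 × e^(−0.1060 × 6.71)
  = 1.690 × 0.4910 = 0.8298 mg/L
Convert: 0.8298 mg/L × 1000 = 829.8 ng/mL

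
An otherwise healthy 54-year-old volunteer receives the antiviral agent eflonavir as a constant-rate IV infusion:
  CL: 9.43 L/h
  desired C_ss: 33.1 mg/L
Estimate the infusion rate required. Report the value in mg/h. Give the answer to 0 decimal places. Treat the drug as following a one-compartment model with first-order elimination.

At steady state, infusion rate R₀ = Css × CL = 33.1 × 9.430 = 312.1 mg/h

312 mg/h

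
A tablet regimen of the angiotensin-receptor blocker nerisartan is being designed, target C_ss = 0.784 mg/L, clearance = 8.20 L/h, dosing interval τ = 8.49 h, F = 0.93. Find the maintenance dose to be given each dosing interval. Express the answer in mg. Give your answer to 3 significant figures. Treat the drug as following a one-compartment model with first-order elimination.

At steady state, F × (Dose/τ) = Css × CL.
Dose = Css × CL × τ / F = 0.784 × 8.200 × 8.49 / 0.93 = 58.69 mg

58.7 mg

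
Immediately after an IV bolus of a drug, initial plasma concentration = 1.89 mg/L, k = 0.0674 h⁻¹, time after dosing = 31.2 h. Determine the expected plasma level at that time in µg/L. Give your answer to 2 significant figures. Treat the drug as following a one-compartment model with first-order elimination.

C = C₀ · e^(−k·t) = 1.890 × e^(−0.06740 × 31.2)
  = 1.890 × 0.1221 = 0.2308 mg/L
Convert: 0.2308 mg/L × 1000 = 230.8 µg/L

230 µg/L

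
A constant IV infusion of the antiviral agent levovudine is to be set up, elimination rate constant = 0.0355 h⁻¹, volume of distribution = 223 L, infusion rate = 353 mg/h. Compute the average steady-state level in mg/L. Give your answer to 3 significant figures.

44.6 mg/L

CL = k × Vd = 0.03550 × 223 = 7.917 L/h
At steady state Css = R₀ / CL = 353 / 7.917 = 44.59 mg/L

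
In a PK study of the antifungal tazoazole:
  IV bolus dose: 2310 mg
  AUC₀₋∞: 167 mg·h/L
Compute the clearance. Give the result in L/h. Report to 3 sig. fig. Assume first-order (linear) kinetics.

CL = Dose / AUC = 2310 / 167 = 13.83 L/h

13.8 L/h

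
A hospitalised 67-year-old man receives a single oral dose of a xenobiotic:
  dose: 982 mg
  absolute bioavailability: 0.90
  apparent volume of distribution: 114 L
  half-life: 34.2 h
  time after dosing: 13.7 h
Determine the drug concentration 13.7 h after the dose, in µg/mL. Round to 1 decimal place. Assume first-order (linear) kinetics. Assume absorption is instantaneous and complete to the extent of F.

Amount reaching circulation = F × Dose = 0.90 × 982.0 = 883.8 mg
C₀ = F·Dose / Vd = 883.8 / 114 = 7.753 mg/L
k = ln2 / t½ = 0.693147 / 34.2 = 0.02027 h⁻¹
C = C₀ · e^(−k·t) = 7.753 × e^(−0.02027 × 13.7)
  = 7.753 × 0.7575 = 5.873 mg/L
(5.873 mg/L = 5.873 µg/mL)

5.9 µg/mL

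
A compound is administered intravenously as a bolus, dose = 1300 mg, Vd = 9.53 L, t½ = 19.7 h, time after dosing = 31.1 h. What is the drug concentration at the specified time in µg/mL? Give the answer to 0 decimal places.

C₀ = Dose / Vd = 1300 / 9.53 = 136.4 mg/L
k = ln2 / t½ = 0.693147 / 19.7 = 0.03519 h⁻¹
C = C₀ · e^(−k·t) = 136.4 × e^(−0.03519 × 31.1)
  = 136.4 × 0.3347 = 45.65 mg/L
(45.65 mg/L = 45.65 µg/mL)

46 µg/mL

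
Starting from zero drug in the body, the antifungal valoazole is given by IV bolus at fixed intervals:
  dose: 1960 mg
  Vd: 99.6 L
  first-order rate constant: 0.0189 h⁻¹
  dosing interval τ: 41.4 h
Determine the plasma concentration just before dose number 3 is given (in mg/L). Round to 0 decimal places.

13 mg/L

C₀ per dose = Dose / Vd = 1960 / 99.6 = 19.68 mg/L
Fraction remaining after one interval: r = e^(−kτ) = e^(−0.01890 × 41.4) = 0.4573
Before dose 3, 2 doses have been given (aged 1τ, 2τ).
C_trough = C₀ × (r + r²) = 19.68 × (0.4573 + 0.2091) = 13.11 mg/L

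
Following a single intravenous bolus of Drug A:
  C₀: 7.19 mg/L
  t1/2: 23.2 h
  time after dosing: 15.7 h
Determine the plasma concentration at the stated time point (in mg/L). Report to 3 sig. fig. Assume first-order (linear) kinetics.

k = ln2 / t½ = 0.693147 / 23.2 = 0.02988 h⁻¹
C = C₀ · e^(−k·t) = 7.190 × e^(−0.02988 × 15.7)
  = 7.190 × 0.6256 = 4.498 mg/L

4.50 mg/L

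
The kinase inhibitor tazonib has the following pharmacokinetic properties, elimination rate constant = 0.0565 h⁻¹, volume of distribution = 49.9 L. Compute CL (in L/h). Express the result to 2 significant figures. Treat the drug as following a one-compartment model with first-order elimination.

2.8 L/h

CL = k × Vd = 0.0565 × 49.9 = 2.819 L/h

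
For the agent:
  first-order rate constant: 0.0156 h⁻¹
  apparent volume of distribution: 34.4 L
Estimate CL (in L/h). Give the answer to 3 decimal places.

0.537 L/h

CL = k × Vd = 0.0156 × 34.4 = 0.5366 L/h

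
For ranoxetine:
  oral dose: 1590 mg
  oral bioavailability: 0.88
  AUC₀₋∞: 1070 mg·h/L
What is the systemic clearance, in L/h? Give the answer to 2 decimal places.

CL = F·Dose / AUC = 0.88 × 1590 / 1070 = 1.308 L/h

1.31 L/h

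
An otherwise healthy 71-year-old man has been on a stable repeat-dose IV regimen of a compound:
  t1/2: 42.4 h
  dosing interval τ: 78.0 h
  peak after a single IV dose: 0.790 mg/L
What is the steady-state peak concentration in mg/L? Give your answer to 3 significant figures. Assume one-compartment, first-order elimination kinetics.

1.10 mg/L

k = ln2 / t½ = 0.693147 / 42.4 = 0.01635 h⁻¹
e^(−kτ) = e^(−0.01635 × 78.0) = 0.2793
Accumulation ratio R = 1 / (1 − e^(−kτ)) = 1 / (1 − 0.2793) = 1.388
Steady-state peak = C₀ × R = 0.790 × 1.388 = 1.097 mg/L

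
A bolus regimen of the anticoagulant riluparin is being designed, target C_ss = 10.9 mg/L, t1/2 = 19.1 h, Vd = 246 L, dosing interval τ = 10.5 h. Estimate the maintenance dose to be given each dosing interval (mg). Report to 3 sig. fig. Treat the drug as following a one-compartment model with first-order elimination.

k = ln2 / t½ = 0.693147 / 19.1 = 0.03629 h⁻¹
CL = k × Vd = 0.03629 × 246 = 8.927 L/h
At steady state, Dose/τ = Css × CL.
Dose = Css × CL × τ = 10.9 × 8.927 × 10.5 = 1022 mg

1020 mg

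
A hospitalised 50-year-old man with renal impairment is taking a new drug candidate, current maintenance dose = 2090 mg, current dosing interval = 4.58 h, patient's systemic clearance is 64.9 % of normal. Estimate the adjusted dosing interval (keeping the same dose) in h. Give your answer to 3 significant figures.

To keep the same average steady-state level, dosing rate must scale with clearance.
CL ratio = 64.9 / 100 = 0.6490
New interval (same dose) = 4.58 / 0.6490 = 7.057 h

7.06 h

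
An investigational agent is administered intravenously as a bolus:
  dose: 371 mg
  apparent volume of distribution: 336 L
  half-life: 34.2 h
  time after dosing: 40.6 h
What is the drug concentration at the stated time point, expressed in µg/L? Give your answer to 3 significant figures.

C₀ = Dose / Vd = 371.0 / 336 = 1.104 mg/L
k = ln2 / t½ = 0.693147 / 34.2 = 0.02027 h⁻¹
C = C₀ · e^(−k·t) = 1.104 × e^(−0.02027 × 40.6)
  = 1.104 × 0.4391 = 0.4848 mg/L
Convert: 0.4848 mg/L × 1000 = 484.8 µg/L

485 µg/L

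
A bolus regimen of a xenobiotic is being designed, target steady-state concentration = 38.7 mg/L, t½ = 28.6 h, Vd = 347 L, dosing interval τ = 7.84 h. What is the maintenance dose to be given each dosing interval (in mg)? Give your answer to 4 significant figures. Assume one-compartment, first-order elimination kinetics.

2552 mg

k = ln2 / t½ = 0.693147 / 28.6 = 0.02424 h⁻¹
CL = k × Vd = 0.02424 × 347 = 8.411 L/h
At steady state, Dose/τ = Css × CL.
Dose = Css × CL × τ = 38.7 × 8.411 × 7.84 = 2552 mg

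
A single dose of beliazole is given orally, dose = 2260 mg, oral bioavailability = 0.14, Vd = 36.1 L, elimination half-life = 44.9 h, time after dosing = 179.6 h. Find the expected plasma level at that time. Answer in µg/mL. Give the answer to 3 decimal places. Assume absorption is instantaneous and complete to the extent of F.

Amount reaching circulation = F × Dose = 0.14 × 2260 = 316.4 mg
C₀ = F·Dose / Vd = 316.4 / 36.1 = 8.765 mg/L
k = ln2 / t½ = 0.693147 / 44.9 = 0.01544 h⁻¹
t / t½ = 179.6 / 44.9 = 4 half-lives
C = C₀ × (1/2)^4 = 8.765 × 0.06250 = 0.5478 mg/L
(0.5478 mg/L = 0.5478 µg/mL)

0.548 µg/mL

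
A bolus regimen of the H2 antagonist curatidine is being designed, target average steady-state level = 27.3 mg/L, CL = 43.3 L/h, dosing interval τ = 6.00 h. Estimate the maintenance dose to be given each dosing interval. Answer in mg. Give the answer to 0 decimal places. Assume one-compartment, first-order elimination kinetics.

At steady state, Dose/τ = Css × CL.
Dose = Css × CL × τ = 27.3 × 43.30 × 6.00 = 7093 mg

7093 mg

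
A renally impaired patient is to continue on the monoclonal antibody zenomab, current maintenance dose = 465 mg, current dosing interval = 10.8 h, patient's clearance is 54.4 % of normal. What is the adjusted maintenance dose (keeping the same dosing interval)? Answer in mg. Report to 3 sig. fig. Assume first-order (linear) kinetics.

253 mg

To keep the same average steady-state level, dosing rate must scale with clearance.
CL ratio = 54.4 / 100 = 0.5440
New dose (same interval) = 465 × 0.5440 = 253.0 mg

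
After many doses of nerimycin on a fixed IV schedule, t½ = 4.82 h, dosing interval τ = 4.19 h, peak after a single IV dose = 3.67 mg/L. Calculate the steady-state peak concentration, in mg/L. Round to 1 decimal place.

k = ln2 / t½ = 0.693147 / 4.82 = 0.1438 h⁻¹
e^(−kτ) = e^(−0.1438 × 4.19) = 0.5474
Accumulation ratio R = 1 / (1 − e^(−kτ)) = 1 / (1 − 0.5474) = 2.209
Steady-state peak = C₀ × R = 3.67 × 2.209 = 8.107 mg/L

8.1 mg/L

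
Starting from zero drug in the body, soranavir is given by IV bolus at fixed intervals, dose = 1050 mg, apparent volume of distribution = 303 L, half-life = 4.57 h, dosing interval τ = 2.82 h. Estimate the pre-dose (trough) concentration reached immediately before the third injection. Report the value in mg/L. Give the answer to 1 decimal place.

C₀ per dose = Dose / Vd = 1050 / 303 = 3.465 mg/L
k = ln2 / t½ = 0.693147 / 4.57 = 0.1517 h⁻¹
Fraction remaining after one interval: r = e^(−kτ) = e^(−0.1517 × 2.82) = 0.6519
Before dose 3, 2 doses have been given (aged 1τ, 2τ).
C_trough = C₀ × (r + r²) = 3.465 × (0.6519 + 0.4250) = 3.731 mg/L

3.7 mg/L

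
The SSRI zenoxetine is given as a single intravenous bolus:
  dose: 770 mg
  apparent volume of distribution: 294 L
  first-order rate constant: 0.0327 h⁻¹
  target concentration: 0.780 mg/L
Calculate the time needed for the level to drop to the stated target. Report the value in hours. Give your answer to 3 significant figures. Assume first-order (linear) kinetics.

C₀ = Dose / Vd = 770.0 / 294 = 2.619 mg/L
t = ln(C₀ / C) / k = ln(2.619 / 0.780) / 0.03270
  = ln(3.358) / 0.03270 = 1.211 / 0.03270 = 37.03 h

37.0 h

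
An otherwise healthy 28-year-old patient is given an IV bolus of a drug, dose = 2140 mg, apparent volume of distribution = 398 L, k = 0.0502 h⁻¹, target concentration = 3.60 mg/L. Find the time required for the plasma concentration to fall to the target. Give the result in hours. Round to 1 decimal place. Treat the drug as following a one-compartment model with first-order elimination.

C₀ = Dose / Vd = 2140 / 398 = 5.377 mg/L
t = ln(C₀ / C) / k = ln(5.377 / 3.60) / 0.05020
  = ln(1.494) / 0.05020 = 0.4015 / 0.05020 = 7.998 h

8.0 h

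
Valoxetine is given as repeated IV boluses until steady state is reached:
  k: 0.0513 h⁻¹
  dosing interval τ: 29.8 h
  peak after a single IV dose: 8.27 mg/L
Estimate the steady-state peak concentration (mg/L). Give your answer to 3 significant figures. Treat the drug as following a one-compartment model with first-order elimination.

e^(−kτ) = e^(−0.05130 × 29.8) = 0.2168
Accumulation ratio R = 1 / (1 − e^(−kτ)) = 1 / (1 − 0.2168) = 1.277
Steady-state peak = C₀ × R = 8.27 × 1.277 = 10.56 mg/L

10.6 mg/L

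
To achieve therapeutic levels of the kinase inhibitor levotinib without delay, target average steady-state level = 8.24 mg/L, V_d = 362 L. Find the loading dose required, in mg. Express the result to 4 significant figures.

2983 mg

LD = Css × Vd = 8.24 × 362 = 2983 mg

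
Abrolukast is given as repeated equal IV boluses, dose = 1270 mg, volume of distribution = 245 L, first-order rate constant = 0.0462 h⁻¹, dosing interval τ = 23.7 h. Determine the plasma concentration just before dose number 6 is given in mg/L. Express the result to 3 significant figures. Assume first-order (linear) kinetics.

2.60 mg/L

C₀ per dose = Dose / Vd = 1270 / 245 = 5.184 mg/L
Fraction remaining after one interval: r = e^(−kτ) = e^(−0.04620 × 23.7) = 0.3346
Before dose 6, 5 doses have been given (aged 1τ, 2τ, 3τ, 4τ, 5τ).
C_trough = C₀ × (r + r² + … + r^5) = C₀ × r(1−r^5)/(1−r)
        = 5.184 × 0.3346 × (1 − 0.004194) / (1 − 0.3346) = 2.596 mg/L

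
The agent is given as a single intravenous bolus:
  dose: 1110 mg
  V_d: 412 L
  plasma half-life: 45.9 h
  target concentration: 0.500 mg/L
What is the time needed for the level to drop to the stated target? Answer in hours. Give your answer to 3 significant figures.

112 h

C₀ = Dose / Vd = 1110 / 412 = 2.694 mg/L
k = ln2 / t½ = 0.693147 / 45.9 = 0.01510 h⁻¹
t = ln(C₀ / C) / k = ln(2.694 / 0.500) / 0.01510
  = ln(5.388) / 0.01510 = 1.684 / 0.01510 = 111.5 h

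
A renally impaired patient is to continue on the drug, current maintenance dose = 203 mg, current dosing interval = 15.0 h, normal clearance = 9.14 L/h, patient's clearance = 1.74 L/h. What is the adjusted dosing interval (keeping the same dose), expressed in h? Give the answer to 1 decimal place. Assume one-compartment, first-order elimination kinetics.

78.8 h

To keep the same average steady-state level, dosing rate must scale with clearance.
CL ratio = 1.74 / 9.14 = 0.1904
New interval (same dose) = 15.0 / 0.1904 = 78.78 h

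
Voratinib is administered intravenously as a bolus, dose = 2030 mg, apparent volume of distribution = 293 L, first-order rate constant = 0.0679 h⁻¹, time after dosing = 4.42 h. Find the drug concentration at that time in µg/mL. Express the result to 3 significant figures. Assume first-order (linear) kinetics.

C₀ = Dose / Vd = 2030 / 293 = 6.928 mg/L
C = C₀ · e^(−k·t) = 6.928 × e^(−0.06790 × 4.42)
  = 6.928 × 0.7407 = 5.132 mg/L
(5.132 mg/L = 5.132 µg/mL)

5.13 µg/mL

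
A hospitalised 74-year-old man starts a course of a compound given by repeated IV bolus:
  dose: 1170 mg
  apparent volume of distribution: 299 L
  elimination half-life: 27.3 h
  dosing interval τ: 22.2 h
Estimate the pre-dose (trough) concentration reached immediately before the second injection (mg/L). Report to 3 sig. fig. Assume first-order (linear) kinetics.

2.23 mg/L

C₀ per dose = Dose / Vd = 1170 / 299 = 3.913 mg/L
k = ln2 / t½ = 0.693147 / 27.3 = 0.02539 h⁻¹
Fraction remaining after one interval: r = e^(−kτ) = e^(−0.02539 × 22.2) = 0.5691
Before dose 2, 1 dose has been given (aged 1τ).
C_trough = C₀ × r = 3.913 × 0.5691 = 2.227 mg/L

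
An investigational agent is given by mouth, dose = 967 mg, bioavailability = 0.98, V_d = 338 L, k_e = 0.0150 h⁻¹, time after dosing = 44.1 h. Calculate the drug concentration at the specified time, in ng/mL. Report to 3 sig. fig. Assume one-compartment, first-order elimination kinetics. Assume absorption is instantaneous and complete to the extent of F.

1450 ng/mL

Amount reaching circulation = F × Dose = 0.98 × 967.0 = 947.7 mg
C₀ = F·Dose / Vd = 947.7 / 338 = 2.804 mg/L
C = C₀ · e^(−k·t) = 2.804 × e^(−0.01500 × 44.1)
  = 2.804 × 0.5161 = 1.447 mg/L
Convert: 1.447 mg/L × 1000 = 1447 ng/mL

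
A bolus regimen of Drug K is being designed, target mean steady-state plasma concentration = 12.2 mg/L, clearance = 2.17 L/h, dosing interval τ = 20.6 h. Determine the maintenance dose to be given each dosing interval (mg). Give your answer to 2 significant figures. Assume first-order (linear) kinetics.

550 mg

At steady state, Dose/τ = Css × CL.
Dose = Css × CL × τ = 12.2 × 2.170 × 20.6 = 545.4 mg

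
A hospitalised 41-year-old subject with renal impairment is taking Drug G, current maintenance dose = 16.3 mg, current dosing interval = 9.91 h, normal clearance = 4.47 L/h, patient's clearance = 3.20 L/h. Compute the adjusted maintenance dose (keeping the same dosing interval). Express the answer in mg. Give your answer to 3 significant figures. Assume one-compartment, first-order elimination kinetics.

11.7 mg

To keep the same average steady-state level, dosing rate must scale with clearance.
CL ratio = 3.20 / 4.47 = 0.7159
New dose (same interval) = 16.3 × 0.7159 = 11.67 mg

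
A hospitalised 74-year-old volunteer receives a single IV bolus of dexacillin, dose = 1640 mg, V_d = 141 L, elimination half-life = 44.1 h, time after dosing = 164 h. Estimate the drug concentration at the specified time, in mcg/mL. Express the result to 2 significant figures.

0.88 mcg/mL

C₀ = Dose / Vd = 1640 / 141 = 11.63 mg/L
k = ln2 / t½ = 0.693147 / 44.1 = 0.01572 h⁻¹
C = C₀ · e^(−k·t) = 11.63 × e^(−0.01572 × 164)
  = 11.63 × 0.07592 = 0.8829 mg/L
(0.8829 mg/L = 0.8829 mcg/mL)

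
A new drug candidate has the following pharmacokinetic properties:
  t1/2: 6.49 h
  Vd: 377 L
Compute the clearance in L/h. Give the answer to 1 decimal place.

k = ln2 / t½ = 0.693147 / 6.49 = 0.1068 h⁻¹
CL = k × Vd = 0.1068 × 377 = 40.26 L/h

40.3 L/h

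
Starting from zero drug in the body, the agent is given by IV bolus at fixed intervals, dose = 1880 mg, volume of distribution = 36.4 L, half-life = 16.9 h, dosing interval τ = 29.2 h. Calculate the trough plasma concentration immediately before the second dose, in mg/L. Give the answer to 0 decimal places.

C₀ per dose = Dose / Vd = 1880 / 36.4 = 51.65 mg/L
k = ln2 / t½ = 0.693147 / 16.9 = 0.04101 h⁻¹
Fraction remaining after one interval: r = e^(−kτ) = e^(−0.04101 × 29.2) = 0.3020
Before dose 2, 1 dose has been given (aged 1τ).
C_trough = C₀ × r = 51.65 × 0.3020 = 15.60 mg/L

16 mg/L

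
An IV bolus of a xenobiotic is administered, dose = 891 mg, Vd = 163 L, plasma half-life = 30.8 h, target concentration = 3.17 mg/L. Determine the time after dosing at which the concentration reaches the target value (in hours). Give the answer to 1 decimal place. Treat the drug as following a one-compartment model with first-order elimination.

C₀ = Dose / Vd = 891.0 / 163 = 5.466 mg/L
k = ln2 / t½ = 0.693147 / 30.8 = 0.02250 h⁻¹
t = ln(C₀ / C) / k = ln(5.466 / 3.17) / 0.02250
  = ln(1.724) / 0.02250 = 0.5446 / 0.02250 = 24.20 h

24.2 h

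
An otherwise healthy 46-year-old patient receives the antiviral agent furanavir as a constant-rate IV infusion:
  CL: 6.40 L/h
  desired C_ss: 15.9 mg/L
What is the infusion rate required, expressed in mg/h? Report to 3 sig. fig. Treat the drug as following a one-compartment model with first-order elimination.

At steady state, infusion rate R₀ = Css × CL = 15.9 × 6.400 = 101.8 mg/h

102 mg/h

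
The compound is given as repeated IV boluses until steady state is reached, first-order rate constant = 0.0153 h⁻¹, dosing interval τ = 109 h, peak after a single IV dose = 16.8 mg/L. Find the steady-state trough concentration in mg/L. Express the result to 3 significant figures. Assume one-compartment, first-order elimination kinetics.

3.91 mg/L

e^(−kτ) = e^(−0.01530 × 109) = 0.1887
Accumulation ratio R = 1 / (1 − e^(−kτ)) = 1 / (1 − 0.1887) = 1.233
Steady-state trough = C₀ × R × e^(−kτ) = 16.8 × 1.233 × 0.1887 = 3.909 mg/L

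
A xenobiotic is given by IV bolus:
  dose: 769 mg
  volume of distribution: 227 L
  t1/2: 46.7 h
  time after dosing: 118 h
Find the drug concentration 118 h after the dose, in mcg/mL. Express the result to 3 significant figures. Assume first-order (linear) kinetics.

0.588 mcg/mL

C₀ = Dose / Vd = 769.0 / 227 = 3.388 mg/L
k = ln2 / t½ = 0.693147 / 46.7 = 0.01484 h⁻¹
C = C₀ · e^(−k·t) = 3.388 × e^(−0.01484 × 118)
  = 3.388 × 0.1736 = 0.5882 mg/L
(0.5882 mg/L = 0.5882 mcg/mL)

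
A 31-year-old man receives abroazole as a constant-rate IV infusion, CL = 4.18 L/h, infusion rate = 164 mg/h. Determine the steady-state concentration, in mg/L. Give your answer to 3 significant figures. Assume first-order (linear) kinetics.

39.2 mg/L

At steady state Css = R₀ / CL = 164 / 4.180 = 39.23 mg/L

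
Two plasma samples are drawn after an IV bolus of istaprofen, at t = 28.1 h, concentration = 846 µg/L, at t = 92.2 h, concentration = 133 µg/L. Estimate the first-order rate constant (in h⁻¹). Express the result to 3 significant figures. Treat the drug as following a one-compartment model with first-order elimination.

0.0289 h⁻¹

k = ln(C₁/C₂) / (t₂ − t₁) = ln(846/133) / (92.2 − 28.1)
  = 1.850 / 64.10 = 0.02886 h⁻¹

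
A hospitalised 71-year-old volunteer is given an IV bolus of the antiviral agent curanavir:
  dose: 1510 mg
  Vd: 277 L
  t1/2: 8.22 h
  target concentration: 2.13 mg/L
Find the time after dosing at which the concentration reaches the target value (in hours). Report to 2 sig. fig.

C₀ = Dose / Vd = 1510 / 277 = 5.451 mg/L
k = ln2 / t½ = 0.693147 / 8.22 = 0.08432 h⁻¹
t = ln(C₀ / C) / k = ln(5.451 / 2.13) / 0.08432
  = ln(2.559) / 0.08432 = 0.9396 / 0.08432 = 11.14 h

11 h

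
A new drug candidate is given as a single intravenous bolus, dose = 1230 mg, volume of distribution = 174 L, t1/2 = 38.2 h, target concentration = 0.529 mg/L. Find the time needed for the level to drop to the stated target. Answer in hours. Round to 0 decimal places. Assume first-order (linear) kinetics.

C₀ = Dose / Vd = 1230 / 174 = 7.069 mg/L
k = ln2 / t½ = 0.693147 / 38.2 = 0.01815 h⁻¹
t = ln(C₀ / C) / k = ln(7.069 / 0.529) / 0.01815
  = ln(13.36) / 0.01815 = 2.592 / 0.01815 = 142.8 h

143 h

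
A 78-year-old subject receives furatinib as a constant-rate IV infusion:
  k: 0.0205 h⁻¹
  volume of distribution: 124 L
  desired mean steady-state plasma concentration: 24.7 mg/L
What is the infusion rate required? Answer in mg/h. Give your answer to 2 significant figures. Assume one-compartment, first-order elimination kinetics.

CL = k × Vd = 0.02050 × 124 = 2.542 L/h
At steady state, infusion rate R₀ = Css × CL = 24.7 × 2.542 = 62.79 mg/h

63 mg/h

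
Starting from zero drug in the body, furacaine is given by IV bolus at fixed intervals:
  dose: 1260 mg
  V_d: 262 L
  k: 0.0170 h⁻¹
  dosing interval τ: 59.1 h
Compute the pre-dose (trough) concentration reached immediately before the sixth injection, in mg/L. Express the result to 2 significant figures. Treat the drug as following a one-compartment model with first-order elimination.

2.8 mg/L

C₀ per dose = Dose / Vd = 1260 / 262 = 4.809 mg/L
Fraction remaining after one interval: r = e^(−kτ) = e^(−0.01700 × 59.1) = 0.3662
Before dose 6, 5 doses have been given (aged 1τ, 2τ, 3τ, 4τ, 5τ).
C_trough = C₀ × (r + r² + … + r^5) = C₀ × r(1−r^5)/(1−r)
        = 4.809 × 0.3662 × (1 − 0.006586) / (1 − 0.3662) = 2.760 mg/L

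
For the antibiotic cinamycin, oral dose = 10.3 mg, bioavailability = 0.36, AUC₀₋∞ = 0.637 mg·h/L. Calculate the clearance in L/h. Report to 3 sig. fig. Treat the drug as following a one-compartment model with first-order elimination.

CL = F·Dose / AUC = 0.36 × 10.3 / 0.637 = 5.821 L/h

5.82 L/h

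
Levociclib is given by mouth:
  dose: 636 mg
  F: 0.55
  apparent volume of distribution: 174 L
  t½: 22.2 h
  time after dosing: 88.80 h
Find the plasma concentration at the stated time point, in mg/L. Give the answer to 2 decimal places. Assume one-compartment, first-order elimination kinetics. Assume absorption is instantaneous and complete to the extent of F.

0.13 mg/L

Amount reaching circulation = F × Dose = 0.55 × 636.0 = 349.8 mg
C₀ = F·Dose / Vd = 349.8 / 174 = 2.010 mg/L
k = ln2 / t½ = 0.693147 / 22.2 = 0.03122 h⁻¹
t / t½ = 88.80 / 22.2 = 4 half-lives
C = C₀ × (1/2)^4 = 2.010 × 0.06250 = 0.1256 mg/L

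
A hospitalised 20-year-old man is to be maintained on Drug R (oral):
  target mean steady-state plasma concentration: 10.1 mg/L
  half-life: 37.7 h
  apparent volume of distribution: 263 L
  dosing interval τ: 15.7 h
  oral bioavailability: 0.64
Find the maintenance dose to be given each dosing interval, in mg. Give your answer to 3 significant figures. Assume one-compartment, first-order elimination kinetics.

k = ln2 / t½ = 0.693147 / 37.7 = 0.01839 h⁻¹
CL = k × Vd = 0.01839 × 263 = 4.837 L/h
At steady state, F × (Dose/τ) = Css × CL.
Dose = Css × CL × τ / F = 10.1 × 4.837 × 15.7 / 0.64 = 1198 mg

1200 mg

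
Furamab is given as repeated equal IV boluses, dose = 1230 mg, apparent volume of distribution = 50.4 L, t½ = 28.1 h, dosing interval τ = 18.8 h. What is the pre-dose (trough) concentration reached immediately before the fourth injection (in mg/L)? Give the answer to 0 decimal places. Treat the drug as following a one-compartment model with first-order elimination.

31 mg/L

C₀ per dose = Dose / Vd = 1230 / 50.4 = 24.40 mg/L
k = ln2 / t½ = 0.693147 / 28.1 = 0.02467 h⁻¹
Fraction remaining after one interval: r = e^(−kτ) = e^(−0.02467 × 18.8) = 0.6289
Before dose 4, 3 doses have been given (aged 1τ, 2τ, 3τ).
C_trough = C₀ × (r + r² + … + r^3) = C₀ × r(1−r^3)/(1−r)
        = 24.40 × 0.6289 × (1 − 0.2487) / (1 − 0.6289) = 31.07 mg/L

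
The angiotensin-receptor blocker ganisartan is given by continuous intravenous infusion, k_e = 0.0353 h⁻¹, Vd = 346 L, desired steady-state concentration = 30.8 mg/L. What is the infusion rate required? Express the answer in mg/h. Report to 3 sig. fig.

376 mg/h

CL = k × Vd = 0.03530 × 346 = 12.21 L/h
At steady state, infusion rate R₀ = Css × CL = 30.8 × 12.21 = 376.1 mg/h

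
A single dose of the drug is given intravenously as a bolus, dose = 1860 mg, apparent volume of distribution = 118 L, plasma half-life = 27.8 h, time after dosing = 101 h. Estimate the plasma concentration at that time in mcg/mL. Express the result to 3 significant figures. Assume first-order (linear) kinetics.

C₀ = Dose / Vd = 1860 / 118 = 15.76 mg/L
k = ln2 / t½ = 0.693147 / 27.8 = 0.02493 h⁻¹
C = C₀ · e^(−k·t) = 15.76 × e^(−0.02493 × 101)
  = 15.76 × 0.08063 = 1.271 mg/L
(1.271 mg/L = 1.271 mcg/mL)

1.27 mcg/mL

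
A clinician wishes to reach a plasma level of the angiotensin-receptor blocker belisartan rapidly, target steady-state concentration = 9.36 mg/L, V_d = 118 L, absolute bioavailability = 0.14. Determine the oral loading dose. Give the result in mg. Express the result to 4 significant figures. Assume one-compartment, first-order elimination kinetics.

LD = Css × Vd / F = 9.36 × 118 / 0.14 = 7889 mg

7889 mg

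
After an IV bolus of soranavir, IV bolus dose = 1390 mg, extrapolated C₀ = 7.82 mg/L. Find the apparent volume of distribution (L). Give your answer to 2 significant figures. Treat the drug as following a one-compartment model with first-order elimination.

Vd = Dose / C₀ = 1390 / 7.82 = 177.7 L

180 L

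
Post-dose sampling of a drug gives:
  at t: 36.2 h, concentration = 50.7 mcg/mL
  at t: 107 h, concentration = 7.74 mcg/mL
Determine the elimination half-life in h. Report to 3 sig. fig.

26.1 h

k = ln(C₁/C₂) / (t₂ − t₁) = ln(50.7/7.74) / (107 − 36.2)
  = 1.880 / 70.80 = 0.02655 h⁻¹
t½ = ln2 / k = 0.693147 / 0.02655 = 26.11 h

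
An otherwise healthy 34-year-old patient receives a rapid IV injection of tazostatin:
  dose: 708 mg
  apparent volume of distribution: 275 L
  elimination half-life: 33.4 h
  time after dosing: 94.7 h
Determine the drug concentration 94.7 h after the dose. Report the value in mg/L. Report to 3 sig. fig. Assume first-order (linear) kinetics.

C₀ = Dose / Vd = 708.0 / 275 = 2.575 mg/L
k = ln2 / t½ = 0.693147 / 33.4 = 0.02075 h⁻¹
C = C₀ · e^(−k·t) = 2.575 × e^(−0.02075 × 94.7)
  = 2.575 × 0.1402 = 0.3610 mg/L

0.361 mg/L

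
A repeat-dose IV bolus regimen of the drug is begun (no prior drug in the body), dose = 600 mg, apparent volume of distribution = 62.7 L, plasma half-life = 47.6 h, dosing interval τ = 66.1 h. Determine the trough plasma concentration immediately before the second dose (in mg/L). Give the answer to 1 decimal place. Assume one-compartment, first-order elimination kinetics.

C₀ per dose = Dose / Vd = 600 / 62.7 = 9.569 mg/L
k = ln2 / t½ = 0.693147 / 47.6 = 0.01456 h⁻¹
Fraction remaining after one interval: r = e^(−kτ) = e^(−0.01456 × 66.1) = 0.3820
Before dose 2, 1 dose has been given (aged 1τ).
C_trough = C₀ × r = 9.569 × 0.3820 = 3.655 mg/L

3.7 mg/L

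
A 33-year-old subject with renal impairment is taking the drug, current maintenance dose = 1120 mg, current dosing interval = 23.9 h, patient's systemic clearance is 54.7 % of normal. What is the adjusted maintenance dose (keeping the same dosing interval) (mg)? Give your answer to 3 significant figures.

613 mg

To keep the same average steady-state level, dosing rate must scale with clearance.
CL ratio = 54.7 / 100 = 0.5470
New dose (same interval) = 1120 × 0.5470 = 612.6 mg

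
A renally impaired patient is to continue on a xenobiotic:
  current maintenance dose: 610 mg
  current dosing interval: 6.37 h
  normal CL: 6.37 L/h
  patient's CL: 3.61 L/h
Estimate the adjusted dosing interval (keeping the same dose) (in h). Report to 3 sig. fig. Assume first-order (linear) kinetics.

11.2 h

To keep the same average steady-state level, dosing rate must scale with clearance.
CL ratio = 3.61 / 6.37 = 0.5667
New interval (same dose) = 6.37 / 0.5667 = 11.24 h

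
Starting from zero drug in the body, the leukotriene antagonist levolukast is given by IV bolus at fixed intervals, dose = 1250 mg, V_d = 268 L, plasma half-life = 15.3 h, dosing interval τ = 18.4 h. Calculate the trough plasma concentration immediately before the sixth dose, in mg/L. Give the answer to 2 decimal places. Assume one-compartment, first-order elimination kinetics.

3.53 mg/L

C₀ per dose = Dose / Vd = 1250 / 268 = 4.664 mg/L
k = ln2 / t½ = 0.693147 / 15.3 = 0.04530 h⁻¹
Fraction remaining after one interval: r = e^(−kτ) = e^(−0.04530 × 18.4) = 0.4345
Before dose 6, 5 doses have been given (aged 1τ, 2τ, 3τ, 4τ, 5τ).
C_trough = C₀ × (r + r² + … + r^5) = C₀ × r(1−r^5)/(1−r)
        = 4.664 × 0.4345 × (1 − 0.01549) / (1 − 0.4345) = 3.528 mg/L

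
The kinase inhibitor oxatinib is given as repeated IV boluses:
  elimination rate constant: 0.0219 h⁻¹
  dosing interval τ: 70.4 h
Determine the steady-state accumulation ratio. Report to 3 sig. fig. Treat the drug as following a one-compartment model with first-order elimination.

e^(−kτ) = e^(−0.02190 × 70.4) = 0.2140
Accumulation ratio R = 1 / (1 − e^(−kτ)) = 1 / (1 − 0.2140) = 1.272

1.27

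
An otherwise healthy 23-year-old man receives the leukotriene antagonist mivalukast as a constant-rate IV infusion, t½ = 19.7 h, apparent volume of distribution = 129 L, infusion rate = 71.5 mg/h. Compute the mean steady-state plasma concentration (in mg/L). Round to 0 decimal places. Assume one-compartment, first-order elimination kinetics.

16 mg/L

k = ln2 / t½ = 0.693147 / 19.7 = 0.03519 h⁻¹
CL = k × Vd = 0.03519 × 129 = 4.540 L/h
At steady state Css = R₀ / CL = 71.5 / 4.540 = 15.75 mg/L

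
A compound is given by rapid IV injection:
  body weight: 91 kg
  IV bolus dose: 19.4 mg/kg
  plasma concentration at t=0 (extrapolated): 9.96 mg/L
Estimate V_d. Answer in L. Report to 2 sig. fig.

Dose = 19.4 × 91 = 1765 mg
Vd = Dose / C₀ = 1765 / 9.96 = 177.2 L

180 L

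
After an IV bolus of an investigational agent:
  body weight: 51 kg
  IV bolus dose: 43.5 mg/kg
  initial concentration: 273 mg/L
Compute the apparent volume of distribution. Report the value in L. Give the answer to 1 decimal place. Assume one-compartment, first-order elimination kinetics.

Dose = 43.5 × 51 = 2219 mg
Vd = Dose / C₀ = 2219 / 273 = 8.128 L

8.1 L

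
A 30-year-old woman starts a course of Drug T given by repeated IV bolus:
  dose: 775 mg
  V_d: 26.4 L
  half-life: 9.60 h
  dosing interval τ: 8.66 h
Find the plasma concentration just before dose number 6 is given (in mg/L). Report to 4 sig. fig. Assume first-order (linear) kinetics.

C₀ per dose = Dose / Vd = 775 / 26.4 = 29.36 mg/L
k = ln2 / t½ = 0.693147 / 9.60 = 0.07220 h⁻¹
Fraction remaining after one interval: r = e^(−kτ) = e^(−0.07220 × 8.66) = 0.5351
Before dose 6, 5 doses have been given (aged 1τ, 2τ, 3τ, 4τ, 5τ).
C_trough = C₀ × (r + r² + … + r^5) = C₀ × r(1−r^5)/(1−r)
        = 29.36 × 0.5351 × (1 − 0.04387) / (1 − 0.5351) = 32.31 mg/L

32.31 mg/L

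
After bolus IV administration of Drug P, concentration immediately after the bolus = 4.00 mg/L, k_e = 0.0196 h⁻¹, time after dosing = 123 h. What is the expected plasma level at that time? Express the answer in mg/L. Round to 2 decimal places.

0.36 mg/L

C = C₀ · e^(−k·t) = 4.000 × e^(−0.01960 × 123)
  = 4.000 × 0.08974 = 0.3590 mg/L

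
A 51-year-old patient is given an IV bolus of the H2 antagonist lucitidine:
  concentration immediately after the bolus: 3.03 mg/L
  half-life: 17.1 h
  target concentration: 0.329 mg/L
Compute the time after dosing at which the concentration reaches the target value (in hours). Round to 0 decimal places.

k = ln2 / t½ = 0.693147 / 17.1 = 0.04053 h⁻¹
t = ln(C₀ / C) / k = ln(3.030 / 0.329) / 0.04053
  = ln(9.210) / 0.04053 = 2.220 / 0.04053 = 54.77 h

55 h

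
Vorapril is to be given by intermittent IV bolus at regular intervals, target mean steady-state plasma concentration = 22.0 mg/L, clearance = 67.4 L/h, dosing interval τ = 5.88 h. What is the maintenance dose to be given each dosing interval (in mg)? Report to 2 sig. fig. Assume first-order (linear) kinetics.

8700 mg

At steady state, Dose/τ = Css × CL.
Dose = Css × CL × τ = 22.0 × 67.40 × 5.88 = 8719 mg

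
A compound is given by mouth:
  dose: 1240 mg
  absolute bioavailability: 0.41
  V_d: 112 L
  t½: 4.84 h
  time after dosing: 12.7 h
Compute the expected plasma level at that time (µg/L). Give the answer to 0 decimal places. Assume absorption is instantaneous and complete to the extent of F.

736 µg/L

Amount reaching circulation = F × Dose = 0.41 × 1240 = 508.4 mg
C₀ = F·Dose / Vd = 508.4 / 112 = 4.539 mg/L
k = ln2 / t½ = 0.693147 / 4.84 = 0.1432 h⁻¹
C = C₀ · e^(−k·t) = 4.539 × e^(−0.1432 × 12.7)
  = 4.539 × 0.1622 = 0.7362 mg/L
Convert: 0.7362 mg/L × 1000 = 736.2 µg/L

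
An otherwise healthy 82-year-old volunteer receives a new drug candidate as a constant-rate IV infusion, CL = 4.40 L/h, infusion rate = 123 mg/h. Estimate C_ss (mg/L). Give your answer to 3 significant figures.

At steady state Css = R₀ / CL = 123 / 4.400 = 27.95 mg/L

28.0 mg/L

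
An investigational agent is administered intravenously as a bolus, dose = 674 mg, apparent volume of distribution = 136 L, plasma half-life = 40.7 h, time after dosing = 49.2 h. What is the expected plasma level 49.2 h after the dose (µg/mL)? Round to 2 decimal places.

C₀ = Dose / Vd = 674.0 / 136 = 4.956 mg/L
k = ln2 / t½ = 0.693147 / 40.7 = 0.01703 h⁻¹
C = C₀ · e^(−k·t) = 4.956 × e^(−0.01703 × 49.2)
  = 4.956 × 0.4326 = 2.144 mg/L
(2.144 mg/L = 2.144 µg/mL)

2.14 µg/mL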